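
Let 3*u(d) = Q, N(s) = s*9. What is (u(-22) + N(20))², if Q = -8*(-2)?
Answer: 309136/9 ≈ 34348.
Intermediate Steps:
Q = 16
N(s) = 9*s
u(d) = 16/3 (u(d) = (⅓)*16 = 16/3)
(u(-22) + N(20))² = (16/3 + 9*20)² = (16/3 + 180)² = (556/3)² = 309136/9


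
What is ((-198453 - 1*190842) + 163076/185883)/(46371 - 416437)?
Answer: 72363159409/68788978278 ≈ 1.0520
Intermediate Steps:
((-198453 - 1*190842) + 163076/185883)/(46371 - 416437) = ((-198453 - 190842) + 163076*(1/185883))/(-370066) = (-389295 + 163076/185883)*(-1/370066) = -72363159409/185883*(-1/370066) = 72363159409/68788978278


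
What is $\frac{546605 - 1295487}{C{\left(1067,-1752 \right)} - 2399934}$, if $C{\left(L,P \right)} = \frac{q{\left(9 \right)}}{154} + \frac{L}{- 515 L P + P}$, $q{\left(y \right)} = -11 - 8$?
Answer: $\frac{55514838050445312}{177907806825279761} \approx 0.31204$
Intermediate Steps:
$q{\left(y \right)} = -19$
$C{\left(L,P \right)} = - \frac{19}{154} + \frac{L}{P - 515 L P}$ ($C{\left(L,P \right)} = - \frac{19}{154} + \frac{L}{- 515 L P + P} = \left(-19\right) \frac{1}{154} + \frac{L}{- 515 L P + P} = - \frac{19}{154} + \frac{L}{P - 515 L P}$)
$\frac{546605 - 1295487}{C{\left(1067,-1752 \right)} - 2399934} = \frac{546605 - 1295487}{\frac{\left(-154\right) 1067 + 19 \left(-1752\right) - 10440595 \left(-1752\right)}{154 \left(-1752\right) \left(-1 + 515 \cdot 1067\right)} - 2399934} = - \frac{748882}{\frac{1}{154} \left(- \frac{1}{1752}\right) \frac{1}{-1 + 549505} \left(-164318 - 33288 + 18291922440\right) - 2399934} = - \frac{748882}{\frac{1}{154} \left(- \frac{1}{1752}\right) \frac{1}{549504} \cdot 18291724834 - 2399934} = - \frac{748882}{- \frac{9145862417}{74130287616} - 2399934} = - \frac{748882}{- \frac{177907806825279761}{74130287616}} = \left(-748882\right) \left(- \frac{74130287616}{177907806825279761}\right) = \frac{55514838050445312}{177907806825279761}$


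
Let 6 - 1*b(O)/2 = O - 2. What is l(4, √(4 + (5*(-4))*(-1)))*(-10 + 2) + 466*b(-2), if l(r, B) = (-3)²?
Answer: 9248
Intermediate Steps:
l(r, B) = 9
b(O) = 16 - 2*O (b(O) = 12 - 2*(O - 2) = 12 - 2*(-2 + O) = 12 + (4 - 2*O) = 16 - 2*O)
l(4, √(4 + (5*(-4))*(-1)))*(-10 + 2) + 466*b(-2) = 9*(-10 + 2) + 466*(16 - 2*(-2)) = 9*(-8) + 466*(16 + 4) = -72 + 466*20 = -72 + 9320 = 9248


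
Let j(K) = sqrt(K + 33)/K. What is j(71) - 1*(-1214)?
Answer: 1214 + 2*sqrt(26)/71 ≈ 1214.1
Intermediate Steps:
j(K) = sqrt(33 + K)/K
j(71) - 1*(-1214) = sqrt(33 + 71)/71 - 1*(-1214) = sqrt(104)/71 + 1214 = (2*sqrt(26))/71 + 1214 = 2*sqrt(26)/71 + 1214 = 1214 + 2*sqrt(26)/71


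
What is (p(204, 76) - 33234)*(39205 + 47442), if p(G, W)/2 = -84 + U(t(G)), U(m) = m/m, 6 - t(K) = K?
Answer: -2894009800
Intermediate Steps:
t(K) = 6 - K
U(m) = 1
p(G, W) = -166 (p(G, W) = 2*(-84 + 1) = 2*(-83) = -166)
(p(204, 76) - 33234)*(39205 + 47442) = (-166 - 33234)*(39205 + 47442) = -33400*86647 = -2894009800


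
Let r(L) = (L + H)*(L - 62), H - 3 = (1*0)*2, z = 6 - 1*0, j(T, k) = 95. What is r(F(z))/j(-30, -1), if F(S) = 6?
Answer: -504/95 ≈ -5.3053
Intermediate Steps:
z = 6 (z = 6 + 0 = 6)
H = 3 (H = 3 + (1*0)*2 = 3 + 0*2 = 3 + 0 = 3)
r(L) = (-62 + L)*(3 + L) (r(L) = (L + 3)*(L - 62) = (3 + L)*(-62 + L) = (-62 + L)*(3 + L))
r(F(z))/j(-30, -1) = (-186 + 6² - 59*6)/95 = (-186 + 36 - 354)*(1/95) = -504*1/95 = -504/95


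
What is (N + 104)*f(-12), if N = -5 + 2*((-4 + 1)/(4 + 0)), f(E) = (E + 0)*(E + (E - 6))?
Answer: 35100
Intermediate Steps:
f(E) = E*(-6 + 2*E) (f(E) = E*(E + (-6 + E)) = E*(-6 + 2*E))
N = -13/2 (N = -5 + 2*(-3/4) = -5 - 3/2 = -13/2 ≈ -6.5000)
(N + 104)*f(-12) = (-13/2 + 104)*(2*(-12)*(-3 - 12)) = 195*(2*(-12)*(-15))/2 = (195/2)*360 = 35100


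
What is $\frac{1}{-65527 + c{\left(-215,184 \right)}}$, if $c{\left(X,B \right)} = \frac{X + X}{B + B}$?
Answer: $- \frac{184}{12057183} \approx -1.5261 \cdot 10^{-5}$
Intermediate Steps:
$c{\left(X,B \right)} = \frac{X}{B}$ ($c{\left(X,B \right)} = \frac{2 X}{2 B} = 2 X \frac{1}{2 B} = \frac{X}{B}$)
$\frac{1}{-65527 + c{\left(-215,184 \right)}} = \frac{1}{-65527 - \frac{215}{184}} = \frac{1}{- \frac{12057183}{184}} = - \frac{184}{12057183}$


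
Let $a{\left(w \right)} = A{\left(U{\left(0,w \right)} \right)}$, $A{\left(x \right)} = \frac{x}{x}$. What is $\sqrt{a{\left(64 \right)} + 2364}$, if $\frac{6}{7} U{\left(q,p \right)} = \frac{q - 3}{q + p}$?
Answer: $\sqrt{2365} \approx 48.631$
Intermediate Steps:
$U{\left(q,p \right)} = \frac{7 \left(-3 + q\right)}{6 \left(p + q\right)}$ ($U{\left(q,p \right)} = \frac{7 \frac{q - 3}{q + p}}{6} = \frac{7 \frac{-3 + q}{p + q}}{6} = \frac{7 \left(-3 + q\right)}{6 \left(p + q\right)}$)
$A{\left(x \right)} = 1$
$a{\left(w \right)} = 1$
$\sqrt{a{\left(64 \right)} + 2364} = \sqrt{1 + 2364} = \sqrt{2365}$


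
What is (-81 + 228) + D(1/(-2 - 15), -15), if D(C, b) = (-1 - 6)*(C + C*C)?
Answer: 42595/289 ≈ 147.39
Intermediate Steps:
D(C, b) = -7*C - 7*C² (D(C, b) = -7*(C + C²) = -7*C - 7*C²)
(-81 + 228) + D(1/(-2 - 15), -15) = (-81 + 228) - 7*(1 + 1/(-2 - 15))/(-2 - 15) = 147 - 7*(1 + 1/(-17))/(-17) = 147 - 7*(-1/17)*(1 - 1/17) = 147 - 7*(-1/17)*16/17 = 147 + 112/289 = 42595/289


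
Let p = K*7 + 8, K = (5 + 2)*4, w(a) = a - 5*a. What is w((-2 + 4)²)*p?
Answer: -3264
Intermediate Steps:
w(a) = -4*a
K = 28 (K = 7*4 = 28)
p = 204 (p = 28*7 + 8 = 196 + 8 = 204)
w((-2 + 4)²)*p = -4*(-2 + 4)²*204 = -4*2²*204 = -4*4*204 = -16*204 = -3264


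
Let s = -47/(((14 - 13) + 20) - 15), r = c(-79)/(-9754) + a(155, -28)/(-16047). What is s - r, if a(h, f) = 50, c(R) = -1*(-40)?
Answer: -1224962851/156522438 ≈ -7.8261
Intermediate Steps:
c(R) = 40
r = -564790/78261219 (r = 40/(-9754) + 50/(-16047) = 40*(-1/9754) + 50*(-1/16047) = -20/4877 - 50/16047 = -564790/78261219 ≈ -0.0072167)
s = -47/6 (s = -47/((1 + 20) - 15) = -47/(21 - 15) = -47/6 ≈ -7.8333)
s - r = -47/6 - 1*(-564790/78261219) = -47/6 + 564790/78261219 = -1224962851/156522438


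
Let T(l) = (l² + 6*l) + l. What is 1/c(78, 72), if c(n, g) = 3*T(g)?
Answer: 1/17064 ≈ 5.8603e-5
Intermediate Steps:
T(l) = l² + 7*l
c(n, g) = 3*g*(7 + g) (c(n, g) = 3*(g*(7 + g)) = 3*g*(7 + g))
1/c(78, 72) = 1/(3*72*(7 + 72)) = 1/(3*72*79) = 1/17064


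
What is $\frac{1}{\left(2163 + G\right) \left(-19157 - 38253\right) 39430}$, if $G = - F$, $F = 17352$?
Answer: $\frac{1}{34382979320700} \approx 2.9084 \cdot 10^{-14}$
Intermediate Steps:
$G = -17352$ ($G = \left(-1\right) 17352 = -17352$)
$\frac{1}{\left(2163 + G\right) \left(-19157 - 38253\right) 39430} = \frac{1}{\left(2163 - 17352\right) \left(-19157 - 38253\right) 39430} = \frac{1}{\left(-15189\right) \left(-57410\right)} \frac{1}{39430} = \frac{1}{872000490} \cdot \frac{1}{39430} = \frac{1}{34382979320700}$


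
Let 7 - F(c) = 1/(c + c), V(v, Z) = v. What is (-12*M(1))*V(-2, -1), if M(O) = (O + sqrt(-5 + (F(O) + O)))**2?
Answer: 84 + 24*sqrt(10) ≈ 159.89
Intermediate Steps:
F(c) = 7 - 1/(2*c) (F(c) = 7 - 1/(c + c) = 7 - 1/(2*c))
M(O) = (O + sqrt(2 + O - 1/(2*O)))**2 (M(O) = (O + sqrt(-5 + ((7 - 1/(2*O)) + O)))**2 = (O + sqrt(-5 + (7 + O - 1/(2*O))))**2 = (O + sqrt(2 + O - 1/(2*O)))**2)
(-12*M(1))*V(-2, -1) = -3*(2*1 + sqrt(2)*sqrt(4 - 1/1 + 2*1))**2*(-2) = -3*(2 + sqrt(2)*sqrt(4 - 1*1 + 2))**2*(-2) = -3*(2 + sqrt(2)*sqrt(4 - 1 + 2))**2*(-2) = -3*(2 + sqrt(2)*sqrt(5))**2*(-2) = -3*(2 + sqrt(10))**2*(-2) = 6*(2 + sqrt(10))**2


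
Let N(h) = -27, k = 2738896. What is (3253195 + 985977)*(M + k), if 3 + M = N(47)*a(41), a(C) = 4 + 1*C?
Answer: 11605487922616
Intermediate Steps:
a(C) = 4 + C
M = -1218 (M = -3 - 27*(4 + 41) = -3 - 27*45 = -3 - 1215 = -1218)
(3253195 + 985977)*(M + k) = (3253195 + 985977)*(-1218 + 2738896) = 4239172*2737678 = 11605487922616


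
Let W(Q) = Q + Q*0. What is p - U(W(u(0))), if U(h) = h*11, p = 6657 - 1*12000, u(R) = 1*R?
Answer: -5343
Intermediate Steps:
u(R) = R
W(Q) = Q (W(Q) = Q + 0 = Q)
p = -5343 (p = 6657 - 12000 = -5343)
U(h) = 11*h
p - U(W(u(0))) = -5343 - 11*0 = -5343 - 1*0 = -5343 + 0 = -5343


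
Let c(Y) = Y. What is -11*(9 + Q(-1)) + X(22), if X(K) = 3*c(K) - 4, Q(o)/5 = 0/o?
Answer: -37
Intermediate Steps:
Q(o) = 0 (Q(o) = 5*(0/o) = 5*0 = 0)
X(K) = -4 + 3*K (X(K) = 3*K - 4 = -4 + 3*K)
-11*(9 + Q(-1)) + X(22) = -11*(9 + 0) + (-4 + 3*22) = -11*9 + (-4 + 66) = -99 + 62 = -37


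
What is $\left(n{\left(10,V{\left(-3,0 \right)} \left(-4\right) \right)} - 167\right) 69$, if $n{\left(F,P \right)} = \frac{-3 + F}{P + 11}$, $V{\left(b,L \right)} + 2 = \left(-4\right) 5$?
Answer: $- \frac{380098}{33} \approx -11518.0$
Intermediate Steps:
$V{\left(b,L \right)} = -22$ ($V{\left(b,L \right)} = -2 - 20 = -22$)
$n{\left(F,P \right)} = \frac{-3 + F}{11 + P}$
$\left(n{\left(10,V{\left(-3,0 \right)} \left(-4\right) \right)} - 167\right) 69 = \left(\frac{-3 + 10}{11 - -88} - 167\right) 69 = \left(\frac{1}{11 + 88} \cdot 7 - 167\right) 69 = \left(\frac{1}{99} \cdot 7 - 167\right) 69 = \left(\frac{7}{99} - 167\right) 69 = \left(- \frac{16526}{99}\right) 69 = - \frac{380098}{33}$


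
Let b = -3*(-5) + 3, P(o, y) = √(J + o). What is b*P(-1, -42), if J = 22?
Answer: 18*√21 ≈ 82.486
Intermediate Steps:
P(o, y) = √(22 + o)
b = 18 (b = 15 + 3 = 18)
b*P(-1, -42) = 18*√(22 - 1) = 18*√21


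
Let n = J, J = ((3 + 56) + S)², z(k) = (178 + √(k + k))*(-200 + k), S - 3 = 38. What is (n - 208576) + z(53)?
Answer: -224742 - 147*√106 ≈ -2.2626e+5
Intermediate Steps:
S = 41 (S = 3 + 38 = 41)
z(k) = (-200 + k)*(178 + √2*√k) (z(k) = (178 + √(2*k))*(-200 + k) = (178 + √2*√k)*(-200 + k) = (-200 + k)*(178 + √2*√k))
J = 10000 (J = ((3 + 56) + 41)² = (59 + 41)² = 100² = 10000)
n = 10000
(n - 208576) + z(53) = (10000 - 208576) + (-35600 + 178*53 + √2*53^(3/2) - 200*√2*√53) = -198576 + (-35600 + 9434 + √2*(53*√53) - 200*√106) = -198576 + (-35600 + 9434 + 53*√106 - 200*√106) = -198576 + (-26166 - 147*√106) = -224742 - 147*√106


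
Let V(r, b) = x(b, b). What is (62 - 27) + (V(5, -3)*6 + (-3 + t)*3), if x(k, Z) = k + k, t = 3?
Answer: -1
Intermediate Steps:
x(k, Z) = 2*k
V(r, b) = 2*b
(62 - 27) + (V(5, -3)*6 + (-3 + t)*3) = (62 - 27) + ((2*(-3))*6 + (-3 + 3)*3) = 35 + (-6*6 + 0*3) = 35 + (-36 + 0) = 35 - 36 = -1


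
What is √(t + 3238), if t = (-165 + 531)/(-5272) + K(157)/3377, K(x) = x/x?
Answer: 7*√1309074714888567/4450886 ≈ 56.903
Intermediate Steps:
K(x) = 1
t = -615355/8901772 (t = (-165 + 531)/(-5272) + 1/3377 = 366*(-1/5272) + 1*(1/3377) = -183/2636 + 1/3377 = -615355/8901772 ≈ -0.069127)
√(t + 3238) = √(-615355/8901772 + 3238) = √(28823322381/8901772) = 7*√1309074714888567/4450886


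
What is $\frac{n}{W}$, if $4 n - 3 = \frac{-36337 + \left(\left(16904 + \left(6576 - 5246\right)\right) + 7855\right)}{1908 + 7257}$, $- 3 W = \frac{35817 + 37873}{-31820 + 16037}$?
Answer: $\frac{272209401}{900491800} \approx 0.30229$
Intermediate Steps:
$W = \frac{73690}{47349}$ ($W = - \frac{\left(35817 + 37873\right) \frac{1}{-31820 + 16037}}{3} = - \frac{73690 \frac{1}{-15783}}{3} = - \frac{73690 \left(- \frac{1}{15783}\right)}{3} = \left(- \frac{1}{3}\right) \left(- \frac{73690}{15783}\right) = \frac{73690}{47349} \approx 1.5563$)
$n = \frac{5749}{12220}$ ($n = \frac{3}{4} + \frac{\left(-36337 + \left(\left(16904 + \left(6576 - 5246\right)\right) + 7855\right)\right) \frac{1}{1908 + 7257}}{4} = \frac{3}{4} + \frac{\left(-36337 + \left(\left(16904 + \left(6576 - 5246\right)\right) + 7855\right)\right) \frac{1}{9165}}{4} = \frac{3}{4} + \frac{\left(-36337 + \left(\left(16904 + 1330\right) + 7855\right)\right) \frac{1}{9165}}{4} = \frac{3}{4} + \frac{\left(-36337 + \left(18234 + 7855\right)\right) \frac{1}{9165}}{4} = \frac{3}{4} + \frac{\left(-36337 + 26089\right) \frac{1}{9165}}{4} = \frac{3}{4} + \frac{\left(-10248\right) \frac{1}{9165}}{4} = \frac{3}{4} + \frac{1}{4} \left(- \frac{3416}{3055}\right) = \frac{3}{4} - \frac{854}{3055} = \frac{5749}{12220} \approx 0.47046$)
$\frac{n}{W} = \frac{5749}{12220 \cdot \frac{73690}{47349}} = \frac{5749}{12220} \cdot \frac{47349}{73690} = \frac{272209401}{900491800}$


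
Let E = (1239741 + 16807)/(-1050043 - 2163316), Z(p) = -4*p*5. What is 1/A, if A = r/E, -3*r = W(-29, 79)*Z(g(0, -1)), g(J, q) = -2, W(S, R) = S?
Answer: -942411/931874110 ≈ -0.0010113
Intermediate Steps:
Z(p) = -20*p
r = 1160/3 (r = -(-29)*(-20*(-2))/3 = -(-29)*40/3 = -⅓*(-1160) = 1160/3 ≈ 386.67)
E = -1256548/3213359 (E = 1256548/(-3213359) = 1256548*(-1/3213359) = -1256548/3213359 ≈ -0.39104)
A = -931874110/942411 (A = 1160/(3*(-1256548/3213359)) = (1160/3)*(-3213359/1256548) = -931874110/942411 ≈ -988.82)
1/A = 1/(-931874110/942411) = -942411/931874110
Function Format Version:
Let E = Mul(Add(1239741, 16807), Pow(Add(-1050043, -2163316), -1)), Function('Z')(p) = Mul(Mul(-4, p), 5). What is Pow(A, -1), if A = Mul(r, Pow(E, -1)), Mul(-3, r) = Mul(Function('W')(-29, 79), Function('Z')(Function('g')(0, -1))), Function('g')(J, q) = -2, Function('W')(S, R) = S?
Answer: Rational(-942411, 931874110) ≈ -0.0010113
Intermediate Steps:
Function('Z')(p) = Mul(-20, p)
r = Rational(1160, 3) (r = Mul(Rational(-1, 3), Mul(-29, Mul(-20, -2))) = Mul(Rational(-1, 3), Mul(-29, 40)) = Mul(Rational(-1, 3), -1160) = Rational(1160, 3) ≈ 386.67)
E = Rational(-1256548, 3213359) (E = Mul(1256548, Pow(-3213359, -1)) = Mul(1256548, Rational(-1, 3213359)) = Rational(-1256548, 3213359) ≈ -0.39104)
A = Rational(-931874110, 942411) (A = Mul(Rational(1160, 3), Pow(Rational(-1256548, 3213359), -1)) = Mul(Rational(1160, 3), Rational(-3213359, 1256548)) = Rational(-931874110, 942411) ≈ -988.82)
Pow(A, -1) = Pow(Rational(-931874110, 942411), -1) = Rational(-942411, 931874110)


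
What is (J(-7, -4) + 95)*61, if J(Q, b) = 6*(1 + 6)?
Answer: 8357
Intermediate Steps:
J(Q, b) = 42 (J(Q, b) = 6*7 = 42)
(J(-7, -4) + 95)*61 = (42 + 95)*61 = 137*61 = 8357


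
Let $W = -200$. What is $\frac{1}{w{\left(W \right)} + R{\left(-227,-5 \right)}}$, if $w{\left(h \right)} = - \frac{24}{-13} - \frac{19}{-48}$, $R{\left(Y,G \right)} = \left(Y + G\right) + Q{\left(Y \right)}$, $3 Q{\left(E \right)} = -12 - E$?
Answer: $- \frac{208}{32883} \approx -0.0063255$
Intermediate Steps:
$Q{\left(E \right)} = -4 - \frac{E}{3}$ ($Q{\left(E \right)} = \frac{-12 - E}{3} = -4 - \frac{E}{3}$)
$R{\left(Y,G \right)} = -4 + G + \frac{2 Y}{3}$ ($R{\left(Y,G \right)} = \left(Y + G\right) - \left(4 + \frac{Y}{3}\right) = \left(G + Y\right) - \left(4 + \frac{Y}{3}\right) = -4 + G + \frac{2 Y}{3}$)
$w{\left(h \right)} = \frac{1399}{624}$ ($w{\left(h \right)} = \left(-24\right) \left(- \frac{1}{13}\right) - - \frac{19}{48} = \frac{24}{13} + \frac{19}{48} = \frac{1399}{624}$)
$\frac{1}{w{\left(W \right)} + R{\left(-227,-5 \right)}} = \frac{1}{\frac{1399}{624} - \frac{481}{3}} = \frac{1}{- \frac{32883}{208}} = - \frac{208}{32883}$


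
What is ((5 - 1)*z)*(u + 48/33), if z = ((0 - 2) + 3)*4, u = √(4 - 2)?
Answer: 256/11 + 16*√2 ≈ 45.900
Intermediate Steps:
u = √2 ≈ 1.4142
z = 4 (z = (-2 + 3)*4 = 1*4 = 4)
((5 - 1)*z)*(u + 48/33) = ((5 - 1)*4)*(√2 + 48/33) = (4*4)*(√2 + 48*(1/33)) = 16*(√2 + 16/11) = 16*(16/11 + √2) = 256/11 + 16*√2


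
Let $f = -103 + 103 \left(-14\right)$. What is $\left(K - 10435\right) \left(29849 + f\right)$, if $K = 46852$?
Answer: $1030746768$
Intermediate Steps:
$f = -1545$ ($f = -103 - 1442 = -1545$)
$\left(K - 10435\right) \left(29849 + f\right) = \left(46852 - 10435\right) \left(29849 - 1545\right) = 36417 \cdot 28304 = 1030746768$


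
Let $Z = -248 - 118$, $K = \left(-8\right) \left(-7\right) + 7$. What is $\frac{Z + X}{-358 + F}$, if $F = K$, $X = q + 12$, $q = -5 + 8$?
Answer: $\frac{351}{295} \approx 1.1898$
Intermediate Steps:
$q = 3$
$X = 15$ ($X = 3 + 12 = 15$)
$K = 63$ ($K = 56 + 7 = 63$)
$F = 63$
$Z = -366$
$\frac{Z + X}{-358 + F} = \frac{-366 + 15}{-358 + 63} = - \frac{351}{-295} = \left(-351\right) \left(- \frac{1}{295}\right) = \frac{351}{295}$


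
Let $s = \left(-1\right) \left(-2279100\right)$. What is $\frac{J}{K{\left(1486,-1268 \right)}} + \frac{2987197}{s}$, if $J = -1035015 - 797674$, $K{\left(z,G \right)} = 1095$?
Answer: $- \frac{278240701279}{166374300} \approx -1672.4$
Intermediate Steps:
$s = 2279100$
$J = -1832689$ ($J = -1035015 - 797674 = -1832689$)
$\frac{J}{K{\left(1486,-1268 \right)}} + \frac{2987197}{s} = - \frac{1832689}{1095} + \frac{2987197}{2279100} = - \frac{278240701279}{166374300}$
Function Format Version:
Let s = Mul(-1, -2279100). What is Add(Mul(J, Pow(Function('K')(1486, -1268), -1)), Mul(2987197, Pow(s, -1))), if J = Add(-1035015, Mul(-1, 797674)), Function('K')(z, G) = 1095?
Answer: Rational(-278240701279, 166374300) ≈ -1672.4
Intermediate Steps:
s = 2279100
J = -1832689 (J = Add(-1035015, -797674) = -1832689)
Add(Mul(J, Pow(Function('K')(1486, -1268), -1)), Mul(2987197, Pow(s, -1))) = Add(Mul(-1832689, Pow(1095, -1)), Mul(2987197, Pow(2279100, -1))) = Add(Mul(-1832689, Rational(1, 1095)), Mul(2987197, Rational(1, 2279100))) = Add(Rational(-1832689, 1095), Rational(2987197, 2279100)) = Rational(-278240701279, 166374300)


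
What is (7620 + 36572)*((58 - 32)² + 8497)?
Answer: 405373216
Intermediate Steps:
(7620 + 36572)*((58 - 32)² + 8497) = 44192*(26² + 8497) = 44192*(676 + 8497) = 44192*9173 = 405373216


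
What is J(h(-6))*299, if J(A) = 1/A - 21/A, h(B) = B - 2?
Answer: 1495/2 ≈ 747.50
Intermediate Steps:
h(B) = -2 + B
J(A) = -20/A (J(A) = 1/A - 21/A = -20/A)
J(h(-6))*299 = -20/(-2 - 6)*299 = -20/(-8)*299 = -20*(-⅛)*299 = (5/2)*299 = 1495/2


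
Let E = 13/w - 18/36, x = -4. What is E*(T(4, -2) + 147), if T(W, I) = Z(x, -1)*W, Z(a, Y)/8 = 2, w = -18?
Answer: -2321/9 ≈ -257.89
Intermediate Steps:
Z(a, Y) = 16 (Z(a, Y) = 8*2 = 16)
T(W, I) = 16*W
E = -11/9 (E = 13/(-18) - 18/36 = 13*(-1/18) - 18*1/36 = -13/18 - ½ = -11/9 ≈ -1.2222)
E*(T(4, -2) + 147) = -11*(16*4 + 147)/9 = -11*(64 + 147)/9 = -11/9*211 = -2321/9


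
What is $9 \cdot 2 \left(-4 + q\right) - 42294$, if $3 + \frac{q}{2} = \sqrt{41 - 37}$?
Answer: $-42402$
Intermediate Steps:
$q = -2$ ($q = -6 + 2 \sqrt{41 - 37} = -6 + 2 \sqrt{4} = -6 + 2 \cdot 2 = -6 + 4 = -2$)
$9 \cdot 2 \left(-4 + q\right) - 42294 = 9 \cdot 2 \left(-4 - 2\right) - 42294 = 18 \left(-6\right) - 42294 = -108 - 42294 = -42402$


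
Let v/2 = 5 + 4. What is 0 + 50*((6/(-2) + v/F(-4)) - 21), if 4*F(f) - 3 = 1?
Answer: -300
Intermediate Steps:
v = 18 (v = 2*(5 + 4) = 2*9 = 18)
F(f) = 1 (F(f) = 3/4 + (1/4)*1 = 3/4 + 1/4 = 1)
0 + 50*((6/(-2) + v/F(-4)) - 21) = 0 + 50*((6/(-2) + 18/1) - 21) = 0 + 50*((6*(-1/2) + 18*1) - 21) = 0 + 50*((-3 + 18) - 21) = 0 + 50*(15 - 21) = 0 + 50*(-6) = 0 - 300 = -300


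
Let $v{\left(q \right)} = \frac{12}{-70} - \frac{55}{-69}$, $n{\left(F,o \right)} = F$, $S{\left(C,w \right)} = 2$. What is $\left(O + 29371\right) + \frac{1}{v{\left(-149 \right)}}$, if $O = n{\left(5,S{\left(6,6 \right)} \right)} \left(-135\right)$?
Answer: $\frac{43362071}{1511} \approx 28698.0$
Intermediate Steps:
$v{\left(q \right)} = \frac{1511}{2415}$ ($v{\left(q \right)} = 12 \left(- \frac{1}{70}\right) - - \frac{55}{69} = - \frac{6}{35} + \frac{55}{69} = \frac{1511}{2415}$)
$O = -675$ ($O = 5 \left(-135\right) = -675$)
$\left(O + 29371\right) + \frac{1}{v{\left(-149 \right)}} = \left(-675 + 29371\right) + \frac{1}{\frac{1511}{2415}} = 28696 + \frac{2415}{1511} = \frac{43362071}{1511}$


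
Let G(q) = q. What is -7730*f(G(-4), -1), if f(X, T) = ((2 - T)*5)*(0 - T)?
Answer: -115950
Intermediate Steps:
f(X, T) = -T*(10 - 5*T) (f(X, T) = (10 - 5*T)*(-T) = -T*(10 - 5*T))
-7730*f(G(-4), -1) = -38650*(-1)*(-2 - 1) = -38650*(-1)*(-3) = -7730*15 = -115950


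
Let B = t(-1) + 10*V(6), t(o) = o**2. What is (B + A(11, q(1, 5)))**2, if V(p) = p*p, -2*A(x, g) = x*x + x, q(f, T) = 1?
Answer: 87025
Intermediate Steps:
A(x, g) = -x/2 - x**2/2 (A(x, g) = -(x*x + x)/2 = -(x**2 + x)/2 = -(x + x**2)/2 = -x/2 - x**2/2)
V(p) = p**2
B = 361 (B = (-1)**2 + 10*6**2 = 1 + 10*36 = 1 + 360 = 361)
(B + A(11, q(1, 5)))**2 = (361 - 1/2*11*(1 + 11))**2 = (361 - 1/2*11*12)**2 = (361 - 66)**2 = 295**2 = 87025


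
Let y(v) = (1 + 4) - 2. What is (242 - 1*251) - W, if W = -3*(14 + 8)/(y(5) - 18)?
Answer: -67/5 ≈ -13.400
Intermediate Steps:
y(v) = 3 (y(v) = 5 - 2 = 3)
W = 22/5 (W = -3*(14 + 8)/(3 - 18) = -66/(-15) = -66*(-1)/15 = -3*(-22/15) = 22/5 ≈ 4.4000)
(242 - 1*251) - W = (242 - 1*251) - 1*22/5 = (242 - 251) - 22/5 = -9 - 22/5 = -67/5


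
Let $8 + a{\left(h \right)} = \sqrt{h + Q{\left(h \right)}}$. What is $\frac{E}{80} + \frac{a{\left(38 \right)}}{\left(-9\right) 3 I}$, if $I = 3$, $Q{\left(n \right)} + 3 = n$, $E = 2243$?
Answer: $\frac{182323}{6480} - \frac{\sqrt{73}}{81} \approx 28.031$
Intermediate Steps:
$Q{\left(n \right)} = -3 + n$
$a{\left(h \right)} = -8 + \sqrt{-3 + 2 h}$ ($a{\left(h \right)} = -8 + \sqrt{h + \left(-3 + h\right)} = -8 + \sqrt{-3 + 2 h}$)
$\frac{E}{80} + \frac{a{\left(38 \right)}}{\left(-9\right) 3 I} = \frac{2243}{80} + \frac{-8 + \sqrt{-3 + 2 \cdot 38}}{\left(-9\right) 3 \cdot 3} = 2243 \cdot \frac{1}{80} + \frac{-8 + \sqrt{-3 + 76}}{\left(-27\right) 3} = \frac{2243}{80} + \frac{-8 + \sqrt{73}}{-81} = \frac{2243}{80} + \left(-8 + \sqrt{73}\right) \left(- \frac{1}{81}\right) = \frac{2243}{80} + \left(\frac{8}{81} - \frac{\sqrt{73}}{81}\right) = \frac{182323}{6480} - \frac{\sqrt{73}}{81}$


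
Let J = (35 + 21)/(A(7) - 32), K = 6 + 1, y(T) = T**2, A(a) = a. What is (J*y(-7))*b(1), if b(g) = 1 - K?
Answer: 16464/25 ≈ 658.56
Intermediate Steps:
K = 7
J = -56/25 (J = (35 + 21)/(7 - 32) = 56/(-25) = 56*(-1/25) = -56/25 ≈ -2.2400)
b(g) = -6 (b(g) = 1 - 1*7 = 1 - 7 = -6)
(J*y(-7))*b(1) = -56/25*(-7)**2*(-6) = -56/25*49*(-6) = -2744/25*(-6) = 16464/25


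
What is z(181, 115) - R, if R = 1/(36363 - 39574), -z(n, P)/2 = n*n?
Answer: -210391141/3211 ≈ -65522.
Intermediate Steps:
z(n, P) = -2*n² (z(n, P) = -2*n*n = -2*n²)
R = -1/3211 (R = 1/(-3211) = -1/3211 ≈ -0.00031143)
z(181, 115) - R = -2*181² - 1*(-1/3211) = -2*32761 + 1/3211 = -65522 + 1/3211 = -210391141/3211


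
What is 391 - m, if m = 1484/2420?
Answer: 236184/605 ≈ 390.39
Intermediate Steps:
m = 371/605 (m = 1484*(1/2420) = 371/605 ≈ 0.61322)
391 - m = 391 - 1*371/605 = 391 - 371/605 = 236184/605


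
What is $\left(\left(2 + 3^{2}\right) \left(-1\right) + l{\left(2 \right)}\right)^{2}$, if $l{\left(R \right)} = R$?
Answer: $81$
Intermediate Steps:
$\left(\left(2 + 3^{2}\right) \left(-1\right) + l{\left(2 \right)}\right)^{2} = \left(\left(2 + 3^{2}\right) \left(-1\right) + 2\right)^{2} = \left(\left(2 + 9\right) \left(-1\right) + 2\right)^{2} = \left(11 \left(-1\right) + 2\right)^{2} = \left(-11 + 2\right)^{2} = \left(-9\right)^{2} = 81$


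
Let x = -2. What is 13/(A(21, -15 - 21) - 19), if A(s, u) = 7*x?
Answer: -13/33 ≈ -0.39394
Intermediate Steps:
A(s, u) = -14 (A(s, u) = 7*(-2) = -14)
13/(A(21, -15 - 21) - 19) = 13/(-14 - 19) = 13/(-33) = 13*(-1/33) = -13/33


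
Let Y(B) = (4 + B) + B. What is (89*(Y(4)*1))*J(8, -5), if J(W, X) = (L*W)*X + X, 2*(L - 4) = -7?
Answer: -26700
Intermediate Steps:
L = ½ (L = 4 + (½)*(-7) = 4 - 7/2 = ½ ≈ 0.50000)
Y(B) = 4 + 2*B
J(W, X) = X + W*X/2 (J(W, X) = (W/2)*X + X = W*X/2 + X = X + W*X/2)
(89*(Y(4)*1))*J(8, -5) = (89*((4 + 2*4)*1))*((½)*(-5)*(2 + 8)) = (89*((4 + 8)*1))*((½)*(-5)*10) = (89*(12*1))*(-25) = (89*12)*(-25) = 1068*(-25) = -26700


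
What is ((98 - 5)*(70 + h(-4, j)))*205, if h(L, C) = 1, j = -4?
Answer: 1353615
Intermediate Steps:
((98 - 5)*(70 + h(-4, j)))*205 = ((98 - 5)*(70 + 1))*205 = (93*71)*205 = 6603*205 = 1353615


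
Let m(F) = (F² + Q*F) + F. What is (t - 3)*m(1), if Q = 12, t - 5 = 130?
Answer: 1848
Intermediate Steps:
t = 135 (t = 5 + 130 = 135)
m(F) = F² + 13*F (m(F) = (F² + 12*F) + F = F² + 13*F)
(t - 3)*m(1) = (135 - 3)*(1*(13 + 1)) = 132*(1*14) = 132*14 = 1848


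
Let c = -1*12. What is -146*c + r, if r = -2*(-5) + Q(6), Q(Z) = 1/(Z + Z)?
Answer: 21145/12 ≈ 1762.1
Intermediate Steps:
Q(Z) = 1/(2*Z)
c = -12
r = 121/12 (r = -2*(-5) + (½)/6 = 10 + (½)*(⅙) = 10 + 1/12 = 121/12 ≈ 10.083)
-146*c + r = -146*(-12) + 121/12 = 1752 + 121/12 = 21145/12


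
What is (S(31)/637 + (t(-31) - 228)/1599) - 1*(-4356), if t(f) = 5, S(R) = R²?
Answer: 26261864/6027 ≈ 4357.4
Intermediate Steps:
(S(31)/637 + (t(-31) - 228)/1599) - 1*(-4356) = (31²/637 + (5 - 228)/1599) - 1*(-4356) = (961*(1/637) - 223*1/1599) + 4356 = (961/637 - 223/1599) + 4356 = 8252/6027 + 4356 = 26261864/6027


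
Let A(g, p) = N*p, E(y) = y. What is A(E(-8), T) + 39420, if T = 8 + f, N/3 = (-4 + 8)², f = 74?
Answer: 43356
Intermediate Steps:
N = 48 (N = 3*(-4 + 8)² = 3*4² = 3*16 = 48)
T = 82 (T = 8 + 74 = 82)
A(g, p) = 48*p
A(E(-8), T) + 39420 = 48*82 + 39420 = 3936 + 39420 = 43356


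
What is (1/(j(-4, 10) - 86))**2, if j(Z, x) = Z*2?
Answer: 1/8836 ≈ 0.00011317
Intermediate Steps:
j(Z, x) = 2*Z
(1/(j(-4, 10) - 86))**2 = (1/(2*(-4) - 86))**2 = (1/(-8 - 86))**2 = (1/(-94))**2 = (-1/94)**2 = 1/8836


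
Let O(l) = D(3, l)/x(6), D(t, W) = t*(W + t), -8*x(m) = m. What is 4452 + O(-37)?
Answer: 4588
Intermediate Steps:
x(m) = -m/8
O(l) = -12 - 4*l (O(l) = (3*(l + 3))/((-⅛*6)) = (3*(3 + l))/(-¾) = (9 + 3*l)*(-4/3) = -12 - 4*l)
4452 + O(-37) = 4452 + (-12 - 4*(-37)) = 4452 + (-12 + 148) = 4452 + 136 = 4588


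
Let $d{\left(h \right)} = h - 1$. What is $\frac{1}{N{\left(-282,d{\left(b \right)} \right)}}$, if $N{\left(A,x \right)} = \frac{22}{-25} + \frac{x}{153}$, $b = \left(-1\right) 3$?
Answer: $- \frac{3825}{3466} \approx -1.1036$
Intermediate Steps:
$b = -3$
$d{\left(h \right)} = -1 + h$ ($d{\left(h \right)} = h - 1 = -1 + h$)
$N{\left(A,x \right)} = - \frac{22}{25} + \frac{x}{153}$ ($N{\left(A,x \right)} = 22 \left(- \frac{1}{25}\right) + x \frac{1}{153} = - \frac{22}{25} + \frac{x}{153}$)
$\frac{1}{N{\left(-282,d{\left(b \right)} \right)}} = \frac{1}{- \frac{22}{25} + \frac{-1 - 3}{153}} = \frac{1}{- \frac{22}{25} + \frac{1}{153} \left(-4\right)} = \frac{1}{- \frac{22}{25} - \frac{4}{153}} = \frac{1}{- \frac{3466}{3825}} = - \frac{3825}{3466}$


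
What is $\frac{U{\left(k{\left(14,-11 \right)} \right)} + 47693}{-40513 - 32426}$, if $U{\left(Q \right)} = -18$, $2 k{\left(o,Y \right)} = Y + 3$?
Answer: $- \frac{47675}{72939} \approx -0.65363$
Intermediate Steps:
$k{\left(o,Y \right)} = \frac{3}{2} + \frac{Y}{2}$ ($k{\left(o,Y \right)} = \frac{Y + 3}{2} = \frac{3 + Y}{2} = \frac{3}{2} + \frac{Y}{2}$)
$\frac{U{\left(k{\left(14,-11 \right)} \right)} + 47693}{-40513 - 32426} = \frac{-18 + 47693}{-40513 - 32426} = \frac{47675}{-72939} = 47675 \left(- \frac{1}{72939}\right) = - \frac{47675}{72939}$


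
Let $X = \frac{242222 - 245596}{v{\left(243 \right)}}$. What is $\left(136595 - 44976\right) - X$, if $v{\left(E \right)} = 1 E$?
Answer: $\frac{22266791}{243} \approx 91633.0$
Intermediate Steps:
$v{\left(E \right)} = E$
$X = - \frac{3374}{243}$ ($X = \frac{242222 - 245596}{243} = \left(-3374\right) \frac{1}{243} = - \frac{3374}{243} \approx -13.885$)
$\left(136595 - 44976\right) - X = \left(136595 - 44976\right) - - \frac{3374}{243} = \left(136595 - 44976\right) + \frac{3374}{243} = 91619 + \frac{3374}{243} = \frac{22266791}{243}$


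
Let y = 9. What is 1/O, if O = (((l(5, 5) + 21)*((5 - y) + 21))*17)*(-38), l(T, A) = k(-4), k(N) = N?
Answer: -1/186694 ≈ -5.3564e-6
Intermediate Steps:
l(T, A) = -4
O = -186694 (O = (((-4 + 21)*((5 - 1*9) + 21))*17)*(-38) = ((17*((5 - 9) + 21))*17)*(-38) = ((17*(-4 + 21))*17)*(-38) = ((17*17)*17)*(-38) = (289*17)*(-38) = 4913*(-38) = -186694)
1/O = 1/(-186694) = -1/186694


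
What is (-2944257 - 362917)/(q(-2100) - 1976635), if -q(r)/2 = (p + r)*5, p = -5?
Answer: 3307174/1955585 ≈ 1.6911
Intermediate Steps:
q(r) = 50 - 10*r (q(r) = -2*(-5 + r)*5 = -2*(-25 + 5*r) = 50 - 10*r)
(-2944257 - 362917)/(q(-2100) - 1976635) = (-2944257 - 362917)/((50 - 10*(-2100)) - 1976635) = -3307174/((50 + 21000) - 1976635) = -3307174/(21050 - 1976635) = -3307174/(-1955585) = -3307174*(-1/1955585) = 3307174/1955585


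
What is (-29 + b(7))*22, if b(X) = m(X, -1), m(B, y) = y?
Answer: -660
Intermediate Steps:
b(X) = -1
(-29 + b(7))*22 = (-29 - 1)*22 = -30*22 = -660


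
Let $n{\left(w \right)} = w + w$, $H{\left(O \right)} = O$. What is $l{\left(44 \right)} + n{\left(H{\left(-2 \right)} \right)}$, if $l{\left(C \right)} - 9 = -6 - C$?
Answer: $-45$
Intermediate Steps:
$l{\left(C \right)} = 3 - C$ ($l{\left(C \right)} = 9 - \left(6 + C\right) = 3 - C$)
$n{\left(w \right)} = 2 w$
$l{\left(44 \right)} + n{\left(H{\left(-2 \right)} \right)} = \left(3 - 44\right) + 2 \left(-2\right) = \left(3 - 44\right) - 4 = -41 - 4 = -45$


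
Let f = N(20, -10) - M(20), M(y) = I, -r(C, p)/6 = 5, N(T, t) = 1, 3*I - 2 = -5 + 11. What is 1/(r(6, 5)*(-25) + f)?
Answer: 3/2245 ≈ 0.0013363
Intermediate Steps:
I = 8/3 (I = 2/3 + (-5 + 11)/3 = 2/3 + (1/3)*6 = 2/3 + 2 = 8/3 ≈ 2.6667)
r(C, p) = -30 (r(C, p) = -6*5 = -30)
M(y) = 8/3
f = -5/3 (f = 1 - 1*8/3 = 1 - 8/3 = -5/3 ≈ -1.6667)
1/(r(6, 5)*(-25) + f) = 1/(-30*(-25) - 5/3) = 1/(750 - 5/3) = 1/(2245/3) = 3/2245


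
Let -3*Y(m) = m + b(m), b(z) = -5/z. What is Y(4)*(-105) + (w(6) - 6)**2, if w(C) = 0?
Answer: 529/4 ≈ 132.25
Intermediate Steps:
Y(m) = -m/3 + 5/(3*m) (Y(m) = -(m - 5/m)/3 = -m/3 + 5/(3*m))
Y(4)*(-105) + (w(6) - 6)**2 = ((1/3)*(5 - 1*4**2)/4)*(-105) + (0 - 6)**2 = ((1/3)*(1/4)*(5 - 1*16))*(-105) + (-6)**2 = ((1/3)*(1/4)*(5 - 16))*(-105) + 36 = ((1/3)*(1/4)*(-11))*(-105) + 36 = -11/12*(-105) + 36 = 385/4 + 36 = 529/4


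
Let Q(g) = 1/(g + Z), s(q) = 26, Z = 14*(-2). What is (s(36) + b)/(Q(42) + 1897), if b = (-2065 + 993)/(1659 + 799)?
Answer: 439852/32641011 ≈ 0.013475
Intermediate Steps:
Z = -28
b = -536/1229 (b = -1072/2458 = -1072*1/2458 = -536/1229 ≈ -0.43613)
Q(g) = 1/(-28 + g) (Q(g) = 1/(g - 28) = 1/(-28 + g))
(s(36) + b)/(Q(42) + 1897) = (26 - 536/1229)/(1/(-28 + 42) + 1897) = 31418/(1229*(1/14 + 1897)) = 31418/(1229*(26559/14)) = (31418/1229)*(14/26559) = 439852/32641011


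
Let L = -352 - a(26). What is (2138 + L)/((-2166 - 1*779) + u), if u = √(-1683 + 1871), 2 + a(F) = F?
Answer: -5189090/8672837 - 3524*√47/8672837 ≈ -0.60110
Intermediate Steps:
a(F) = -2 + F
u = 2*√47 (u = √188 = 2*√47 ≈ 13.711)
L = -376 (L = -352 - (-2 + 26) = -352 - 1*24 = -352 - 24 = -376)
(2138 + L)/((-2166 - 1*779) + u) = (2138 - 376)/((-2166 - 1*779) + 2*√47) = 1762/((-2166 - 779) + 2*√47) = 1762/(-2945 + 2*√47)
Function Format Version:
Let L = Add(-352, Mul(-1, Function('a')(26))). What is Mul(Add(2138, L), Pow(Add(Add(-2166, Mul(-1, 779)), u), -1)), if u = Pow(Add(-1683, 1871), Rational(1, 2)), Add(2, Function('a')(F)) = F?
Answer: Add(Rational(-5189090, 8672837), Mul(Rational(-3524, 8672837), Pow(47, Rational(1, 2)))) ≈ -0.60110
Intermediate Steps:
Function('a')(F) = Add(-2, F)
u = Mul(2, Pow(47, Rational(1, 2))) (u = Pow(188, Rational(1, 2)) = Mul(2, Pow(47, Rational(1, 2))) ≈ 13.711)
L = -376 (L = Add(-352, Mul(-1, Add(-2, 26))) = Add(-352, Mul(-1, 24)) = Add(-352, -24) = -376)
Mul(Add(2138, L), Pow(Add(Add(-2166, Mul(-1, 779)), u), -1)) = Mul(Add(2138, -376), Pow(Add(Add(-2166, Mul(-1, 779)), Mul(2, Pow(47, Rational(1, 2)))), -1)) = Mul(1762, Pow(Add(Add(-2166, -779), Mul(2, Pow(47, Rational(1, 2)))), -1)) = Mul(1762, Pow(Add(-2945, Mul(2, Pow(47, Rational(1, 2)))), -1))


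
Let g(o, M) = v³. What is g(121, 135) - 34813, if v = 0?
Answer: -34813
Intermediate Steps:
g(o, M) = 0 (g(o, M) = 0³ = 0)
g(121, 135) - 34813 = 0 - 34813 = -34813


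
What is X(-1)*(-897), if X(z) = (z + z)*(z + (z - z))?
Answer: -1794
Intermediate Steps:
X(z) = 2*z² (X(z) = (2*z)*(z + 0) = (2*z)*z = 2*z²)
X(-1)*(-897) = (2*(-1)²)*(-897) = (2*1)*(-897) = 2*(-897) = -1794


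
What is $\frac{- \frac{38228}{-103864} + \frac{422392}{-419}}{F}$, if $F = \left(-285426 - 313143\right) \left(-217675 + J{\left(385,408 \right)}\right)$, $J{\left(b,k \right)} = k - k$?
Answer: $- \frac{3654608763}{472520434924419850} \approx -7.7343 \cdot 10^{-9}$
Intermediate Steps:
$J{\left(b,k \right)} = 0$
$F = 130293507075$ ($F = \left(-285426 - 313143\right) \left(-217675 + 0\right) = \left(-598569\right) \left(-217675\right) = 130293507075$)
$\frac{- \frac{38228}{-103864} + \frac{422392}{-419}}{F} = \frac{- \frac{38228}{-103864} + \frac{422392}{-419}}{130293507075} = \left(\left(-38228\right) \left(- \frac{1}{103864}\right) + 422392 \left(- \frac{1}{419}\right)\right) \frac{1}{130293507075} = \left(\frac{9557}{25966} - \frac{422392}{419}\right) \frac{1}{130293507075} = \left(- \frac{10963826289}{10879754}\right) \frac{1}{130293507075} = - \frac{3654608763}{472520434924419850}$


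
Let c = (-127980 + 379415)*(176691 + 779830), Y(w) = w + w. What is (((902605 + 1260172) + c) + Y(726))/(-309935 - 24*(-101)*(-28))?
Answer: -240505021864/377807 ≈ -6.3658e+5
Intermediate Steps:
Y(w) = 2*w
c = 240502857635 (c = 251435*956521 = 240502857635)
(((902605 + 1260172) + c) + Y(726))/(-309935 - 24*(-101)*(-28)) = (((902605 + 1260172) + 240502857635) + 2*726)/(-309935 - 24*(-101)*(-28)) = ((2162777 + 240502857635) + 1452)/(-309935 + 2424*(-28)) = (240505020412 + 1452)/(-309935 - 67872) = 240505021864/(-377807) = 240505021864*(-1/377807) = -240505021864/377807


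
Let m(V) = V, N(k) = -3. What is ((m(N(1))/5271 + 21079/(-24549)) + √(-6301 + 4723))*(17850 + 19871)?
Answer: -199707648256/6161799 + 37721*I*√1578 ≈ -32411.0 + 1.4984e+6*I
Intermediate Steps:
((m(N(1))/5271 + 21079/(-24549)) + √(-6301 + 4723))*(17850 + 19871) = ((-3/5271 + 21079/(-24549)) + √(-6301 + 4723))*(17850 + 19871) = ((-3*1/5271 + 21079*(-1/24549)) + √(-1578))*37721 = ((-1/1757 - 21079/24549) + I*√1578)*37721 = (-5294336/6161799 + I*√1578)*37721 = -199707648256/6161799 + 37721*I*√1578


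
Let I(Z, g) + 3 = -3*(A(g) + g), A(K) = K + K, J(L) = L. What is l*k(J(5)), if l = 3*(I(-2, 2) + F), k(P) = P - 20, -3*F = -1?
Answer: 930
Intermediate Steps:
F = ⅓ (F = -⅓*(-1) = ⅓ ≈ 0.33333)
k(P) = -20 + P
A(K) = 2*K
I(Z, g) = -3 - 9*g (I(Z, g) = -3 - 3*(2*g + g) = -3 - 9*g)
l = -62 (l = 3*((-3 - 9*2) + ⅓) = 3*((-3 - 18) + ⅓) = 3*(-21 + ⅓) = 3*(-62/3) = -62)
l*k(J(5)) = -62*(-20 + 5) = -62*(-15) = 930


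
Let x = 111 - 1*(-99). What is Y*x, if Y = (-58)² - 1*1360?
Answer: 420840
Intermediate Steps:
Y = 2004 (Y = 3364 - 1360 = 2004)
x = 210 (x = 111 + 99 = 210)
Y*x = 2004*210 = 420840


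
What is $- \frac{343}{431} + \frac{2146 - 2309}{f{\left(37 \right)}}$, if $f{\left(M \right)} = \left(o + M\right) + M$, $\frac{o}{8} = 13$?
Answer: $- \frac{131307}{76718} \approx -1.7116$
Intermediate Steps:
$o = 104$ ($o = 8 \cdot 13 = 104$)
$f{\left(M \right)} = 104 + 2 M$ ($f{\left(M \right)} = \left(104 + M\right) + M = 104 + 2 M$)
$- \frac{343}{431} + \frac{2146 - 2309}{f{\left(37 \right)}} = - \frac{343}{431} + \frac{2146 - 2309}{104 + 2 \cdot 37} = \left(-343\right) \frac{1}{431} + \frac{2146 - 2309}{104 + 74} = - \frac{343}{431} - \frac{163}{178} = - \frac{131307}{76718}$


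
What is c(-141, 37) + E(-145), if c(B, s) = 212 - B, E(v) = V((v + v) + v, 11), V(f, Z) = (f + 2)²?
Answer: 187842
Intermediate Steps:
V(f, Z) = (2 + f)²
E(v) = (2 + 3*v)² (E(v) = (2 + ((v + v) + v))² = (2 + (2*v + v))² = (2 + 3*v)²)
c(-141, 37) + E(-145) = (212 - 1*(-141)) + (2 + 3*(-145))² = (212 + 141) + (2 - 435)² = 353 + (-433)² = 353 + 187489 = 187842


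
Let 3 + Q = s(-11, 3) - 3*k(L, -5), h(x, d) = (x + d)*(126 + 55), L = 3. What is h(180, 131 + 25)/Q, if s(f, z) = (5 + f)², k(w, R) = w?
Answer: 2534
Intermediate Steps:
h(x, d) = 181*d + 181*x (h(x, d) = (d + x)*181 = 181*d + 181*x)
Q = 24 (Q = -3 + ((5 - 11)² - 3*3) = -3 + ((-6)² - 9) = -3 + (36 - 9) = -3 + 27 = 24)
h(180, 131 + 25)/Q = (181*(131 + 25) + 181*180)/24 = (181*156 + 32580)*(1/24) = (28236 + 32580)*(1/24) = 60816*(1/24) = 2534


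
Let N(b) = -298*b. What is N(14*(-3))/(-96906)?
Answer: -2086/16151 ≈ -0.12916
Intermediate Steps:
N(14*(-3))/(-96906) = -4172*(-3)/(-96906) = -298*(-42)*(-1/96906) = 12516*(-1/96906) = -2086/16151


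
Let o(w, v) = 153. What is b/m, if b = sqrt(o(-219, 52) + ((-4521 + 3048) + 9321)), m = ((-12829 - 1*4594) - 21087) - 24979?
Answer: -sqrt(889)/21163 ≈ -0.0014089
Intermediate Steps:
m = -63489 (m = ((-12829 - 4594) - 21087) - 24979 = (-17423 - 21087) - 24979 = -38510 - 24979 = -63489)
b = 3*sqrt(889) (b = sqrt(153 + ((-4521 + 3048) + 9321)) = sqrt(153 + (-1473 + 9321)) = sqrt(153 + 7848) = sqrt(8001) = 3*sqrt(889) ≈ 89.448)
b/m = (3*sqrt(889))/(-63489) = (3*sqrt(889))*(-1/63489) = -sqrt(889)/21163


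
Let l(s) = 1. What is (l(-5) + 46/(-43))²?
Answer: 9/1849 ≈ 0.0048675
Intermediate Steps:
(l(-5) + 46/(-43))² = (1 + 46/(-43))² = (1 + 46*(-1/43))² = (1 - 46/43)² = (-3/43)² = 9/1849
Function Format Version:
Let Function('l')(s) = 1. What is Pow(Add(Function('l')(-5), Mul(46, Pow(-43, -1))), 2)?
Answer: Rational(9, 1849) ≈ 0.0048675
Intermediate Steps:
Pow(Add(Function('l')(-5), Mul(46, Pow(-43, -1))), 2) = Pow(Add(1, Mul(46, Pow(-43, -1))), 2) = Pow(Add(1, Mul(46, Rational(-1, 43))), 2) = Pow(Add(1, Rational(-46, 43)), 2) = Pow(Rational(-3, 43), 2) = Rational(9, 1849)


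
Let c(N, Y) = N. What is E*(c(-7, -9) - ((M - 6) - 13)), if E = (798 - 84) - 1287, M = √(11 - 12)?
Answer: -6876 + 573*I ≈ -6876.0 + 573.0*I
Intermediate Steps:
M = I (M = √(-1) = I ≈ 1.0*I)
E = -573 (E = 714 - 1287 = -573)
E*(c(-7, -9) - ((M - 6) - 13)) = -573*(-7 - ((I - 6) - 13)) = -573*(-7 - ((-6 + I) - 13)) = -573*(-7 - (-19 + I)) = -573*(-7 + (19 - I)) = -573*(12 - I) = -6876 + 573*I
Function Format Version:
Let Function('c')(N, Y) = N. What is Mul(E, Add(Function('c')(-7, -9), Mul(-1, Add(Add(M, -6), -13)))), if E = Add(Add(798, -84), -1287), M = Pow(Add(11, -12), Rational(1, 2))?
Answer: Add(-6876, Mul(573, I)) ≈ Add(-6876.0, Mul(573.00, I))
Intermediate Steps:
M = I (M = Pow(-1, Rational(1, 2)) = I ≈ Mul(1.0000, I))
E = -573 (E = Add(714, -1287) = -573)
Mul(E, Add(Function('c')(-7, -9), Mul(-1, Add(Add(M, -6), -13)))) = Mul(-573, Add(-7, Mul(-1, Add(Add(I, -6), -13)))) = Mul(-573, Add(-7, Mul(-1, Add(Add(-6, I), -13)))) = Mul(-573, Add(-7, Mul(-1, Add(-19, I)))) = Mul(-573, Add(-7, Add(19, Mul(-1, I)))) = Mul(-573, Add(12, Mul(-1, I))) = Add(-6876, Mul(573, I))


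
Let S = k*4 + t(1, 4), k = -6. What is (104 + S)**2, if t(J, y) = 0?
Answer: 6400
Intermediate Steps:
S = -24 (S = -6*4 + 0 = -24 + 0 = -24)
(104 + S)**2 = (104 - 24)**2 = 80**2 = 6400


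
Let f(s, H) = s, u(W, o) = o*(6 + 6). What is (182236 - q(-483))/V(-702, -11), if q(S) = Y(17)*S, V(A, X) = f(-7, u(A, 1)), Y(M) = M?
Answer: -190447/7 ≈ -27207.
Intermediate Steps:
u(W, o) = 12*o (u(W, o) = o*12 = 12*o)
V(A, X) = -7
q(S) = 17*S
(182236 - q(-483))/V(-702, -11) = (182236 - 17*(-483))/(-7) = (182236 - 1*(-8211))*(-1/7) = (182236 + 8211)*(-1/7) = 190447*(-1/7) = -190447/7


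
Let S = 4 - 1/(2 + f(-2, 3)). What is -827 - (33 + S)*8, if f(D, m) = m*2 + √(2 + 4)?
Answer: -32535/29 - 4*√6/29 ≈ -1122.2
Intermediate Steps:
f(D, m) = √6 + 2*m (f(D, m) = 2*m + √6 = √6 + 2*m)
S = 4 - 1/(8 + √6) (S = 4 - 1/(2 + (√6 + 2*3)) = 4 - 1/(2 + (√6 + 6)) = 4 - 1/(2 + (6 + √6)) = 4 - 1/(8 + √6) ≈ 3.9043)
-827 - (33 + S)*8 = -827 - (33 + (112/29 + √6/58))*8 = -827 - (1069/29 + √6/58)*8 = -827 - (8552/29 + 4*√6/29) = -827 + (-8552/29 - 4*√6/29) = -32535/29 - 4*√6/29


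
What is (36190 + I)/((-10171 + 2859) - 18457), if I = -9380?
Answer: -26810/25769 ≈ -1.0404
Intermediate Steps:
(36190 + I)/((-10171 + 2859) - 18457) = (36190 - 9380)/((-10171 + 2859) - 18457) = 26810/(-7312 - 18457) = 26810/(-25769) = 26810*(-1/25769) = -26810/25769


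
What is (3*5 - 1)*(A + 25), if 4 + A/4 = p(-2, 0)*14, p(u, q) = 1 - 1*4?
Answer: -2226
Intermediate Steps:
p(u, q) = -3 (p(u, q) = 1 - 4 = -3)
A = -184 (A = -16 + 4*(-3*14) = -16 + 4*(-42) = -16 - 168 = -184)
(3*5 - 1)*(A + 25) = (3*5 - 1)*(-184 + 25) = (15 - 1)*(-159) = 14*(-159) = -2226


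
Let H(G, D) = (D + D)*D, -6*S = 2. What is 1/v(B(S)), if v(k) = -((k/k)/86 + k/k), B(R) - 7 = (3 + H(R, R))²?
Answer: -86/87 ≈ -0.98851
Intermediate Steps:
S = -⅓ (S = -⅙*2 = -⅓ ≈ -0.33333)
H(G, D) = 2*D² (H(G, D) = (2*D)*D = 2*D²)
B(R) = 7 + (3 + 2*R²)²
v(k) = -87/86 (v(k) = -(1*(1/86) + 1) = -(1/86 + 1) = -1*87/86 = -87/86)
1/v(B(S)) = 1/(-87/86) = -86/87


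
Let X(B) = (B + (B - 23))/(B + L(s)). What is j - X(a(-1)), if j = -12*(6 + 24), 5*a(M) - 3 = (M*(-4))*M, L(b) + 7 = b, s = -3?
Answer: -6159/17 ≈ -362.29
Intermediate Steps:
L(b) = -7 + b
a(M) = ⅗ - 4*M²/5 (a(M) = ⅗ + ((M*(-4))*M)/5 = ⅗ + ((-4*M)*M)/5 = ⅗ + (-4*M²)/5 = ⅗ - 4*M²/5)
j = -360 (j = -12*30 = -360)
X(B) = (-23 + 2*B)/(-10 + B) (X(B) = (B + (B - 23))/(B + (-7 - 3)) = (B + (-23 + B))/(B - 10) = (-23 + 2*B)/(-10 + B))
j - X(a(-1)) = -360 - (-23 + 2*(⅗ - ⅘*(-1)²))/(-10 + (⅗ - ⅘*(-1)²)) = -360 - (-23 + 2*(⅗ - ⅘*1))/(-10 + (⅗ - ⅘*1)) = -360 - (-23 + 2*(⅗ - ⅘))/(-10 + (⅗ - ⅘)) = -360 - (-23 + 2*(-⅕))/(-10 - ⅕) = -360 - (-23 - ⅖)/(-51/5) = -360 - (-5)*(-117)/(51*5) = -360 - 1*39/17 = -360 - 39/17 = -6159/17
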